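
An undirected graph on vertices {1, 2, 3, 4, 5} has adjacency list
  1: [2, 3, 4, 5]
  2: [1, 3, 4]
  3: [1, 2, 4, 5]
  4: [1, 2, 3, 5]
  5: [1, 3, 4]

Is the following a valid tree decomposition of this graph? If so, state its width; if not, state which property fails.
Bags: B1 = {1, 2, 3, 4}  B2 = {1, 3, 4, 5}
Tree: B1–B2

Yes; width 3.

Checking the three conditions: (i) the bags cover all of {1, 2, 3, 4, 5}; (ii) for each edge, some bag contains both endpoints; (iii) the bags containing any fixed vertex form a subtree. All hold, so the decomposition is valid with width 4 − 1 = 3.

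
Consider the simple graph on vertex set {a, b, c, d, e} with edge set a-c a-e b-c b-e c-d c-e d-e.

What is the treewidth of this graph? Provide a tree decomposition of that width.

Each bag holds 3 vertices, so the decomposition has width 2, which upper-bounds the treewidth. Conversely, {c, d, e} is a clique of size 3, and the vertices of any clique must share a bag in every tree decomposition; so some bag has ≥ 3 vertices and tw(G) ≥ 2. The upper and lower bounds meet at 2, so that is the treewidth.

Treewidth 2.
One such decomposition:
Bags: B1 = {c, d, e}  B2 = {a, c, e}  B3 = {b, c, e}
Tree: B1–B2, B1–B3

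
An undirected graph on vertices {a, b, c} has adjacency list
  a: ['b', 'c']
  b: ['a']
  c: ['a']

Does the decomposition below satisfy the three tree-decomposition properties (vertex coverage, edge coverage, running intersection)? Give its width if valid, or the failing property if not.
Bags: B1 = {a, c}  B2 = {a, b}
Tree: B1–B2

Yes; width 1.

Checking the three conditions: (i) the bags cover all of {a, b, c}; (ii) for each edge, some bag contains both endpoints; (iii) the bags containing any fixed vertex form a subtree. All hold, so the decomposition is valid with width 2 − 1 = 1.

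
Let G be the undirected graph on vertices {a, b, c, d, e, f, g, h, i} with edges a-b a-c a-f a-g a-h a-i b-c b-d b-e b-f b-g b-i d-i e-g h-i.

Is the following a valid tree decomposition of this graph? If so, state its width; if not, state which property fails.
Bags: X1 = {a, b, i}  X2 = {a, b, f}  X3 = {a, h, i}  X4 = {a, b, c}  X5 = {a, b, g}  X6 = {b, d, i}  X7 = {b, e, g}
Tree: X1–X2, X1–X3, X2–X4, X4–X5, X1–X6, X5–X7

Checking the three conditions: (i) the bags cover all of {a, b, c, d, e, f, g, h, i}; (ii) for each edge, some bag contains both endpoints; (iii) the bags containing any fixed vertex form a subtree. All hold, so the decomposition is valid with width 3 − 1 = 2.

Yes; width 2.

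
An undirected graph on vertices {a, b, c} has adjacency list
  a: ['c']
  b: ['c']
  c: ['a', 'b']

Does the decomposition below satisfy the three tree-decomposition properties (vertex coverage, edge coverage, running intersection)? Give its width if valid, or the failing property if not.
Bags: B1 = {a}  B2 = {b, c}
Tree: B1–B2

A tree decomposition must satisfy three properties: every vertex lies in some bag; for every edge, both endpoints lie together in some bag; and for every vertex, the bags containing it form a connected subtree. Here edge (c,a) lies in no bag, so the decomposition is invalid.

No — edge (c,a) lies in no bag.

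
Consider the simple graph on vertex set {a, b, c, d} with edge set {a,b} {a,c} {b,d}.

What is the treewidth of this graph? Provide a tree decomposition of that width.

Treewidth 1.
One optimal decomposition is:
Bags: B1 = {b, d}  B2 = {a, b}  B3 = {a, c}
Tree: B1–B2, B2–B3

Each bag holds 2 vertices, so the decomposition has width 1, which upper-bounds the treewidth. Any graph with an edge has treewidth ≥ 1, and G has the edge d–b. Therefore the treewidth is 1.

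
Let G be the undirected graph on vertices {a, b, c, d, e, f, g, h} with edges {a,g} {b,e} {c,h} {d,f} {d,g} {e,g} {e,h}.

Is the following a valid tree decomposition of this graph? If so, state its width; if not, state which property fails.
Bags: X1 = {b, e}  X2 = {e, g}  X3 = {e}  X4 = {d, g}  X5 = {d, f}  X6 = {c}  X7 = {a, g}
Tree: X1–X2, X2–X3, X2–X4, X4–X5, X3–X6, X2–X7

A tree decomposition must satisfy three properties: every vertex lies in some bag; for every edge, both endpoints lie together in some bag; and for every vertex, the bags containing it form a connected subtree. Here vertex h appears in no bag, so the decomposition is invalid.

No — vertex h appears in no bag.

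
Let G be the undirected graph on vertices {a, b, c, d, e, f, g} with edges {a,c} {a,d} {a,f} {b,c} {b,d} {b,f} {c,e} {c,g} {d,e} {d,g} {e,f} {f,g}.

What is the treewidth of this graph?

3

A width-3 tree decomposition is:
Bags: B1 = {a, c, d, f}  B2 = {c, d, f, g}  B3 = {b, c, d, f}  B4 = {c, d, e, f}
Tree: B1–B2, B2–B3, B3–B4
Every bag has size at most 4, so the width is 4 − 1 = 3 and tw(G) ≤ 3. For the lower bound: the 4 vertex sets {a,d}, {f,g}, {c}, {b} are disjoint, each induces a connected subgraph, and every pair is joined by at least one edge of G. Contracting each set to a single vertex therefore yields K_{4} as a minor, and since treewidth is minor-monotone, tw(G) ≥ tw(K_{4}) = 3. The upper and lower bounds meet at 3, so that is the treewidth.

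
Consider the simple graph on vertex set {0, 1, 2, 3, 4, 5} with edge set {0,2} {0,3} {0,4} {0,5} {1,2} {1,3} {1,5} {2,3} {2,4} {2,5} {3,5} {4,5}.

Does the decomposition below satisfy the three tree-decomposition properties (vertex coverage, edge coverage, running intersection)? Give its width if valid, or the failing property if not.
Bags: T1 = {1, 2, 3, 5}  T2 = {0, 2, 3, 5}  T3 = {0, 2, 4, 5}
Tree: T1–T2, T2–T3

Checking the three conditions: (i) the bags cover all of {0, 1, 2, 3, 4, 5}; (ii) for each edge, some bag contains both endpoints; (iii) the bags containing any fixed vertex form a subtree. All hold, so the decomposition is valid with width 4 − 1 = 3.

Yes; width 3.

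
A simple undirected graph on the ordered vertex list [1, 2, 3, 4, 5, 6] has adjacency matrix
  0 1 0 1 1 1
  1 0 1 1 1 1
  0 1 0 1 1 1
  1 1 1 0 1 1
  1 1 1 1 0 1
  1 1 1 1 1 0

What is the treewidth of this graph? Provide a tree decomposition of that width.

Treewidth 4.
Bags: B1 = {2, 3, 4, 5, 6}  B2 = {1, 2, 4, 5, 6}
Tree: B1–B2

Each bag holds 5 vertices, so the decomposition has width 4, which upper-bounds the treewidth. On the other hand G contains the 5-clique {1, 2, 4, 5, 6}. A clique must lie in a single bag of any decomposition, so no decomposition can have width below 4. Therefore the treewidth is 4.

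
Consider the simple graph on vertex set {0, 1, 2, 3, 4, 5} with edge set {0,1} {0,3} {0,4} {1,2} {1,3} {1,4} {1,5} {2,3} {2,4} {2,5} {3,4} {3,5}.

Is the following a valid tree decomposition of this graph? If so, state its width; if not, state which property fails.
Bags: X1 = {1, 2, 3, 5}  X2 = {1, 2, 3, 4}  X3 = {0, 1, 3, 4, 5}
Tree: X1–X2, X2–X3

A tree decomposition must satisfy three properties: every vertex lies in some bag; for every edge, both endpoints lie together in some bag; and for every vertex, the bags containing it form a connected subtree. Here bags containing vertex 5 are not connected in the tree, so the decomposition is invalid.

No — bags containing vertex 5 are not connected in the tree.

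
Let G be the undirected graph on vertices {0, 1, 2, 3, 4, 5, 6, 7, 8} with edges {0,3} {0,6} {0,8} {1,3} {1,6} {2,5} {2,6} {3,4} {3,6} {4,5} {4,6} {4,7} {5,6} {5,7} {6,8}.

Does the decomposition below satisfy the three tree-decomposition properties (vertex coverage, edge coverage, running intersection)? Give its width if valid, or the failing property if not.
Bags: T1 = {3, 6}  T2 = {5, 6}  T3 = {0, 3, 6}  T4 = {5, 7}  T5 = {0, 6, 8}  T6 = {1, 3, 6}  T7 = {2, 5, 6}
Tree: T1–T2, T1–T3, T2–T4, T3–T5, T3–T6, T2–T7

No — vertex 4 appears in no bag.

A tree decomposition must satisfy three properties: every vertex lies in some bag; for every edge, both endpoints lie together in some bag; and for every vertex, the bags containing it form a connected subtree. Here vertex 4 appears in no bag, so the decomposition is invalid.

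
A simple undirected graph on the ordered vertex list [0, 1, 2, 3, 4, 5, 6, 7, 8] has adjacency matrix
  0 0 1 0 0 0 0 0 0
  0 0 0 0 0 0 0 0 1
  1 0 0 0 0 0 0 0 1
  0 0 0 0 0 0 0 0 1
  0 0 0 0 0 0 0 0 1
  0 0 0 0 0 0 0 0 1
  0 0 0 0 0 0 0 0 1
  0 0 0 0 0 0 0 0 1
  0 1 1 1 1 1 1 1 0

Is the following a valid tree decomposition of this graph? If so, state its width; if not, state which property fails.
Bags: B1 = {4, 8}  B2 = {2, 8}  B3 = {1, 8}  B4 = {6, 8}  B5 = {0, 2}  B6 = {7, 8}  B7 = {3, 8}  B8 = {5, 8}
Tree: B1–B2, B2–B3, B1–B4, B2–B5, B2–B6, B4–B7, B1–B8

Yes; width 1.

Vertex coverage: the bags together contain {0, 1, 2, 3, 4, 5, 6, 7, 8}, the full vertex set. Edge coverage: each edge of G has both endpoints in at least one bag. Running intersection: for every vertex, the bags containing it form a connected subtree. All three properties hold, so this is a valid tree decomposition of width max|bag| − 1 = 1, and hence tw(G) ≤ 1.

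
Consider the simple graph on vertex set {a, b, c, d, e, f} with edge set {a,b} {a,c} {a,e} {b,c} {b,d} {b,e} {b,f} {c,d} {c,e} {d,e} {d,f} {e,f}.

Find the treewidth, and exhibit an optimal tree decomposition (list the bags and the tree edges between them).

The largest bag has 4 vertices, giving width 3; this decomposition certifies tw(G) ≤ 3. For the lower bound, the 4 vertices {b, c, d, e} are pairwise adjacent, and any tree decomposition puts a clique entirely inside one bag — forcing width ≥ 3. Hence tw(G) = 3 exactly.

Treewidth 3.
One optimal decomposition is:
Bags: B1 = {b, d, e, f}  B2 = {b, c, d, e}  B3 = {a, b, c, e}
Tree: B1–B2, B2–B3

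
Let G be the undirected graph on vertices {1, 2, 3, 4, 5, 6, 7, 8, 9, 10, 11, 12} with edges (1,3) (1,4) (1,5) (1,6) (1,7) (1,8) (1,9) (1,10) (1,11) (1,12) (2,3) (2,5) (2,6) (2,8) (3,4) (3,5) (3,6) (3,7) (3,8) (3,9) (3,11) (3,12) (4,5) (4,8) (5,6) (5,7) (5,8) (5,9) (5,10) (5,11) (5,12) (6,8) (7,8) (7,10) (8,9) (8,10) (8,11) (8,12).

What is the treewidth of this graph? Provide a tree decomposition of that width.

Each bag holds 5 vertices, so the decomposition has width 4, which upper-bounds the treewidth. For the lower bound, the 5 vertices {1, 5, 7, 8, 10} are pairwise adjacent, and any tree decomposition puts a clique entirely inside one bag — forcing width ≥ 4. Combining the bounds, tw(G) = 4.

Treewidth 4.
One optimal decomposition is:
Bags: B1 = {1, 3, 5, 8, 9}  B2 = {1, 3, 5, 7, 8}  B3 = {1, 3, 5, 6, 8}  B4 = {1, 3, 5, 8, 12}  B5 = {1, 3, 5, 8, 11}  B6 = {1, 3, 4, 5, 8}  B7 = {1, 5, 7, 8, 10}  B8 = {2, 3, 5, 6, 8}
Tree: B1–B2, B1–B3, B2–B4, B1–B5, B5–B6, B2–B7, B3–B8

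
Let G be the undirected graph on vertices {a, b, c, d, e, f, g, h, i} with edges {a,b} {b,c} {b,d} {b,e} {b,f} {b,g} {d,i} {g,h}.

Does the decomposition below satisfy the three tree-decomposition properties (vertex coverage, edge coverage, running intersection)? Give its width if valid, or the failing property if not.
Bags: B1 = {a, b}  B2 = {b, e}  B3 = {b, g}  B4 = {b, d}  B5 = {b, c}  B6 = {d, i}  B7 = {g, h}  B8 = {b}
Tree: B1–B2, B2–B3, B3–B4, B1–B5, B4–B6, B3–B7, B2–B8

No — vertex f appears in no bag.

A tree decomposition must satisfy three properties: every vertex lies in some bag; for every edge, both endpoints lie together in some bag; and for every vertex, the bags containing it form a connected subtree. Here vertex f appears in no bag, so the decomposition is invalid.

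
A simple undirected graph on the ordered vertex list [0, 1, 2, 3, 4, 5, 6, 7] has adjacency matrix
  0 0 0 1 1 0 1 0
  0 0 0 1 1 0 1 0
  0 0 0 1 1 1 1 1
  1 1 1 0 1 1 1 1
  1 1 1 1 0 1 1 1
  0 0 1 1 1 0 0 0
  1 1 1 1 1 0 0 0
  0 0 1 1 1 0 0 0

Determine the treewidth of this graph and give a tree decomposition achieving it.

Every bag has size at most 4, so the width is 4 − 1 = 3 and tw(G) ≤ 3. Conversely, {0, 3, 4, 6} is a clique of size 4, and the vertices of any clique must share a bag in every tree decomposition; so some bag has ≥ 4 vertices and tw(G) ≥ 3. Combining the bounds, tw(G) = 3.

Treewidth 3.
One such decomposition:
Bags: B1 = {2, 3, 4, 6}  B2 = {2, 3, 4, 5}  B3 = {1, 3, 4, 6}  B4 = {2, 3, 4, 7}  B5 = {0, 3, 4, 6}
Tree: B1–B2, B1–B3, B2–B4, B1–B5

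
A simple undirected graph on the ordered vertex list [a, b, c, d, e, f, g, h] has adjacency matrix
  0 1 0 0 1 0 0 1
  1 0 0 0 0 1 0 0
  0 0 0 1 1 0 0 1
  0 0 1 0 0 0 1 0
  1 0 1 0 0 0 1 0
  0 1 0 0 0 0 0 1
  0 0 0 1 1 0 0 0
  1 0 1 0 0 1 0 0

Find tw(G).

2

A width-2 tree decomposition is:
Bags: B1 = {c, d, g}  B2 = {c, e, g}  B3 = {c, e, h}  B4 = {a, e, h}  B5 = {a, f, h}  B6 = {a, b, f}
Tree: B1–B2, B2–B3, B3–B4, B4–B5, B5–B6
The largest bag has 3 vertices, giving width 2; this decomposition certifies tw(G) ≤ 2. Since d–g–e–c–d is a cycle in G, G is not acyclic. Forests are exactly the graphs of treewidth ≤ 1, so tw(G) ≥ 2. Combining the bounds, tw(G) = 2.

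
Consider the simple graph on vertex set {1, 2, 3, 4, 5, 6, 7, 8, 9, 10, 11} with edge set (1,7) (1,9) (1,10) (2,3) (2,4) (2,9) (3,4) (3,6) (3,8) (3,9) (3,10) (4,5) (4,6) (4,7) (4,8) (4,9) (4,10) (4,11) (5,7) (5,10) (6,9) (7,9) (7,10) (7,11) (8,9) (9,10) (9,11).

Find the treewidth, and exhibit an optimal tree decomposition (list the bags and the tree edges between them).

Each bag holds 4 vertices, so the decomposition has width 3, which upper-bounds the treewidth. For the lower bound, the 4 vertices {1, 7, 9, 10} are pairwise adjacent, and any tree decomposition puts a clique entirely inside one bag — forcing width ≥ 3. Combining the bounds, tw(G) = 3.

Treewidth 3.
Bags: B1 = {3, 4, 9, 10}  B2 = {3, 4, 6, 9}  B3 = {4, 7, 9, 10}  B4 = {1, 7, 9, 10}  B5 = {4, 7, 9, 11}  B6 = {2, 3, 4, 9}  B7 = {3, 4, 8, 9}  B8 = {4, 5, 7, 10}
Tree: B1–B2, B1–B3, B3–B4, B3–B5, B1–B6, B2–B7, B3–B8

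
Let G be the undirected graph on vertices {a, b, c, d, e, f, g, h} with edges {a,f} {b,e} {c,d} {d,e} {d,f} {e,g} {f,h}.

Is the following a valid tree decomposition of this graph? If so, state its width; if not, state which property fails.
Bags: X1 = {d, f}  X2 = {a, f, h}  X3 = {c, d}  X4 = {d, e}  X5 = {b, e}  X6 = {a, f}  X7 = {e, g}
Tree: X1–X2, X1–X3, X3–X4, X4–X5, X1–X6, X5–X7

No — bags containing vertex a are not connected in the tree.

A tree decomposition must satisfy three properties: every vertex lies in some bag; for every edge, both endpoints lie together in some bag; and for every vertex, the bags containing it form a connected subtree. Here bags containing vertex a are not connected in the tree, so the decomposition is invalid.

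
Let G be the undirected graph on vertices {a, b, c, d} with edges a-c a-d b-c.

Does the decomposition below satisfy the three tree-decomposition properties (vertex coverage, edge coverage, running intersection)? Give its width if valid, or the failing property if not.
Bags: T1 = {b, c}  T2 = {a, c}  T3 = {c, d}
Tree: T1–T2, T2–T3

No — edge (a,d) lies in no bag.

A tree decomposition must satisfy three properties: every vertex lies in some bag; for every edge, both endpoints lie together in some bag; and for every vertex, the bags containing it form a connected subtree. Here edge (a,d) lies in no bag, so the decomposition is invalid.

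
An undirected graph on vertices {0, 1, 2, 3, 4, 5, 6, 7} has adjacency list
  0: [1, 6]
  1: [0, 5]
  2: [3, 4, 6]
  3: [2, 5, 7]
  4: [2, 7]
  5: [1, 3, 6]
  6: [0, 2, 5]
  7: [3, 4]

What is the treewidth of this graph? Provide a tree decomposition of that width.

Treewidth 2.
Bags: B1 = {2, 4, 7}  B2 = {2, 3, 7}  B3 = {2, 3, 6}  B4 = {3, 5, 6}  B5 = {0, 5, 6}  B6 = {0, 1, 5}
Tree: B1–B2, B2–B3, B3–B4, B4–B5, B5–B6

Every bag has size at most 3, so the width is 3 − 1 = 2 and tw(G) ≤ 2. For the lower bound, G contains the cycle 4–7–3–2–4, so G is not a forest; only forests have treewidth ≤ 1, hence tw(G) ≥ 2. The upper and lower bounds meet at 2, so that is the treewidth.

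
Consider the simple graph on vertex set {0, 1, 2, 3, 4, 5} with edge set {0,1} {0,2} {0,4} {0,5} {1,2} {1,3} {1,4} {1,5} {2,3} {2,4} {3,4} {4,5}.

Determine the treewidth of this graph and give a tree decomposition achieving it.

Every bag has size at most 4, so the width is 4 − 1 = 3 and tw(G) ≤ 3. On the other hand G contains the 4-clique {0, 1, 2, 4}. A clique must lie in a single bag of any decomposition, so no decomposition can have width below 3. Hence tw(G) = 3 exactly.

Treewidth 3.
One optimal decomposition is:
Bags: B1 = {0, 1, 2, 4}  B2 = {0, 1, 4, 5}  B3 = {1, 2, 3, 4}
Tree: B1–B2, B1–B3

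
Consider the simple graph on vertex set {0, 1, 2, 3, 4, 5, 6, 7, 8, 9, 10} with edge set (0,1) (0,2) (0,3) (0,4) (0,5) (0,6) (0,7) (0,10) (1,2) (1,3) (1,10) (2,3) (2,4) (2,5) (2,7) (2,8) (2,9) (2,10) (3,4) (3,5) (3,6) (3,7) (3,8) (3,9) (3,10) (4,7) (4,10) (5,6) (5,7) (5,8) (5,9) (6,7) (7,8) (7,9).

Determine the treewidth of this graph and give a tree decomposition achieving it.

The largest bag has 5 vertices, giving width 4; this decomposition certifies tw(G) ≤ 4. For the lower bound, the 5 vertices {0, 1, 2, 3, 10} are pairwise adjacent, and any tree decomposition puts a clique entirely inside one bag — forcing width ≥ 4. Hence tw(G) = 4 exactly.

Treewidth 4.
One optimal decomposition is:
Bags: B1 = {0, 2, 3, 4, 7}  B2 = {0, 2, 3, 5, 7}  B3 = {0, 3, 5, 6, 7}  B4 = {0, 2, 3, 4, 10}  B5 = {2, 3, 5, 7, 8}  B6 = {2, 3, 5, 7, 9}  B7 = {0, 1, 2, 3, 10}
Tree: B1–B2, B2–B3, B1–B4, B2–B5, B5–B6, B4–B7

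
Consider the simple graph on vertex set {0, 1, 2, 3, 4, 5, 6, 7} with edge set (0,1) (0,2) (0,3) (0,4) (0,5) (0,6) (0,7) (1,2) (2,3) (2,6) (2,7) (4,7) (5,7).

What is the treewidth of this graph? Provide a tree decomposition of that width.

Treewidth 2.
One such decomposition:
Bags: B1 = {0, 2, 3}  B2 = {0, 2, 6}  B3 = {0, 2, 7}  B4 = {0, 4, 7}  B5 = {0, 1, 2}  B6 = {0, 5, 7}
Tree: B1–B2, B2–B3, B3–B4, B2–B5, B4–B6

The largest bag has 3 vertices, giving width 2; this decomposition certifies tw(G) ≤ 2. For the lower bound, the 3 vertices {0, 1, 2} are pairwise adjacent, and any tree decomposition puts a clique entirely inside one bag — forcing width ≥ 2. Combining the bounds, tw(G) = 2.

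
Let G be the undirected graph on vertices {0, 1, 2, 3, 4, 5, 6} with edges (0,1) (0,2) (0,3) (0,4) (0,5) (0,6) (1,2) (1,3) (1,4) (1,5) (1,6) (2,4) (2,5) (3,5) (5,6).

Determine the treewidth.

A width-3 tree decomposition is:
Bags: B1 = {0, 1, 5, 6}  B2 = {0, 1, 2, 5}  B3 = {0, 1, 2, 4}  B4 = {0, 1, 3, 5}
Tree: B1–B2, B2–B3, B2–B4
Every bag has size at most 4, so the width is 4 − 1 = 3 and tw(G) ≤ 3. Conversely, {0, 1, 2, 4} is a clique of size 4, and the vertices of any clique must share a bag in every tree decomposition; so some bag has ≥ 4 vertices and tw(G) ≥ 3. The upper and lower bounds meet at 3, so that is the treewidth.

3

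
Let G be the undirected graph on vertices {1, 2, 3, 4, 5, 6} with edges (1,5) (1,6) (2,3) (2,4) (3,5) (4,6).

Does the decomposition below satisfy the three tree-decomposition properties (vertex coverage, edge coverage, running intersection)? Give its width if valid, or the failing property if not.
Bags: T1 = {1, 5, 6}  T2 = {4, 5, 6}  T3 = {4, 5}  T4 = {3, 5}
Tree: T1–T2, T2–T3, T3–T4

No — vertex 2 appears in no bag.

A tree decomposition must satisfy three properties: every vertex lies in some bag; for every edge, both endpoints lie together in some bag; and for every vertex, the bags containing it form a connected subtree. Here vertex 2 appears in no bag, so the decomposition is invalid.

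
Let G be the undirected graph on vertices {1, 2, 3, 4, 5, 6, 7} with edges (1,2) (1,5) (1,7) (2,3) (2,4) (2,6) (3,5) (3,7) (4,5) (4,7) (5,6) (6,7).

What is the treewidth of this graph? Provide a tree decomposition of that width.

Each bag holds 4 vertices, so the decomposition has width 3, which upper-bounds the treewidth. For the lower bound: the 4 vertex sets {3,7}, {1,2}, {5}, {6} are disjoint, each induces a connected subgraph, and every pair is joined by at least one edge of G. Contracting each set to a single vertex therefore yields K_{4} as a minor, and since treewidth is minor-monotone, tw(G) ≥ tw(K_{4}) = 3. Hence tw(G) = 3 exactly.

Treewidth 3.
Bags: B1 = {2, 3, 5, 7}  B2 = {1, 2, 5, 7}  B3 = {2, 5, 6, 7}  B4 = {2, 4, 5, 7}
Tree: B1–B2, B2–B3, B3–B4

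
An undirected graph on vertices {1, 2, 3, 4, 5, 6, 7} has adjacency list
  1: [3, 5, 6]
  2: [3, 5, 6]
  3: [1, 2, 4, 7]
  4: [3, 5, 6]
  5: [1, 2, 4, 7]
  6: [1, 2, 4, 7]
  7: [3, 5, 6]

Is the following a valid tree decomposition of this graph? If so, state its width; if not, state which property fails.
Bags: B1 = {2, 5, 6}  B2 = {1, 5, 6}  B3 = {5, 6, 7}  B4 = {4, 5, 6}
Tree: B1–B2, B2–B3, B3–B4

No — vertex 3 appears in no bag.

A tree decomposition must satisfy three properties: every vertex lies in some bag; for every edge, both endpoints lie together in some bag; and for every vertex, the bags containing it form a connected subtree. Here vertex 3 appears in no bag, so the decomposition is invalid.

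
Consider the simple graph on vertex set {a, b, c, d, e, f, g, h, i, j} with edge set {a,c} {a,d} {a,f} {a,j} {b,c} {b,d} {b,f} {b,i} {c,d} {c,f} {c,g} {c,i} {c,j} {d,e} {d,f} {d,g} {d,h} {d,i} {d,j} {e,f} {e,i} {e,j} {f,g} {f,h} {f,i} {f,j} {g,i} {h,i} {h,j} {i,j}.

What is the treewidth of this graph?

4

A width-4 tree decomposition is:
Bags: B1 = {c, d, f, i, j}  B2 = {d, e, f, i, j}  B3 = {b, c, d, f, i}  B4 = {c, d, f, g, i}  B5 = {a, c, d, f, j}  B6 = {d, f, h, i, j}
Tree: B1–B2, B1–B3, B1–B4, B1–B5, B2–B6
Every bag has size at most 5, so the width is 5 − 1 = 4 and tw(G) ≤ 4. On the other hand G contains the 5-clique {a, c, d, f, j}. A clique must lie in a single bag of any decomposition, so no decomposition can have width below 4. Therefore the treewidth is 4.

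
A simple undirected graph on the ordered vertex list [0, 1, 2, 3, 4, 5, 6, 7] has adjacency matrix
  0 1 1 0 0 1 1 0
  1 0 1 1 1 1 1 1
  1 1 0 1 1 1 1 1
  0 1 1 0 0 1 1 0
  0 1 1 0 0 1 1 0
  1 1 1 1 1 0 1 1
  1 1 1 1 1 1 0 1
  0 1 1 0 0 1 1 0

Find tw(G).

4

A width-4 tree decomposition is:
Bags: B1 = {0, 1, 2, 5, 6}  B2 = {1, 2, 5, 6, 7}  B3 = {1, 2, 4, 5, 6}  B4 = {1, 2, 3, 5, 6}
Tree: B1–B2, B2–B3, B1–B4
Every bag has size at most 5, so the width is 5 − 1 = 4 and tw(G) ≤ 4. For the lower bound, the 5 vertices {0, 1, 2, 5, 6} are pairwise adjacent, and any tree decomposition puts a clique entirely inside one bag — forcing width ≥ 4. The upper and lower bounds meet at 4, so that is the treewidth.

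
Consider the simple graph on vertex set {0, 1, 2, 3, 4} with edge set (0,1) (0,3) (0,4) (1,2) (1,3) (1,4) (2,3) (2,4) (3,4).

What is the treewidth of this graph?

3

A width-3 tree decomposition is:
Bags: B1 = {0, 1, 3, 4}  B2 = {1, 2, 3, 4}
Tree: B1–B2
The largest bag has 4 vertices, giving width 3; this decomposition certifies tw(G) ≤ 3. On the other hand G contains the 4-clique {0, 1, 3, 4}. A clique must lie in a single bag of any decomposition, so no decomposition can have width below 3. Combining the bounds, tw(G) = 3.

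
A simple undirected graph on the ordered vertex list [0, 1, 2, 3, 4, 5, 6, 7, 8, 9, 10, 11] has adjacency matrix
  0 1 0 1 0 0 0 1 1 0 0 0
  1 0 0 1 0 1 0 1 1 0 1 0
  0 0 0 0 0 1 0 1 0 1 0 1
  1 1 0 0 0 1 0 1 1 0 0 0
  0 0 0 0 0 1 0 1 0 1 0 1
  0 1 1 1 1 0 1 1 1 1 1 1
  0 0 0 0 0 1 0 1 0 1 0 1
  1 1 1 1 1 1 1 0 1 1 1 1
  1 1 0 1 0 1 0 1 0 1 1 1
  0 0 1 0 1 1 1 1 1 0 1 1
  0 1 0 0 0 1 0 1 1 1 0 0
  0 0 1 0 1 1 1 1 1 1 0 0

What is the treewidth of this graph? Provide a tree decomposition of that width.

The largest bag has 5 vertices, giving width 4; this decomposition certifies tw(G) ≤ 4. Conversely, {0, 1, 3, 7, 8} is a clique of size 5, and the vertices of any clique must share a bag in every tree decomposition; so some bag has ≥ 5 vertices and tw(G) ≥ 4. The upper and lower bounds meet at 4, so that is the treewidth.

Treewidth 4.
One such decomposition:
Bags: B1 = {5, 7, 8, 9, 11}  B2 = {5, 7, 8, 9, 10}  B3 = {1, 5, 7, 8, 10}  B4 = {4, 5, 7, 9, 11}  B5 = {5, 6, 7, 9, 11}  B6 = {1, 3, 5, 7, 8}  B7 = {0, 1, 3, 7, 8}  B8 = {2, 5, 7, 9, 11}
Tree: B1–B2, B2–B3, B1–B4, B4–B5, B3–B6, B6–B7, B5–B8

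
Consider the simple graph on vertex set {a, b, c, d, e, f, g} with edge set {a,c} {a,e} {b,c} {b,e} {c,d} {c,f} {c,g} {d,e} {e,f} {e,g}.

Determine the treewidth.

2

A width-2 tree decomposition is:
Bags: B1 = {c, d, e}  B2 = {b, c, e}  B3 = {a, c, e}  B4 = {c, e, f}  B5 = {c, e, g}
Tree: B1–B2, B2–B3, B3–B4, B4–B5
Each bag holds 3 vertices, so the decomposition has width 2, which upper-bounds the treewidth. For the lower bound, G contains the cycle c–d–e–b–c, so G is not a forest; only forests have treewidth ≤ 1, hence tw(G) ≥ 2. The upper and lower bounds meet at 2, so that is the treewidth.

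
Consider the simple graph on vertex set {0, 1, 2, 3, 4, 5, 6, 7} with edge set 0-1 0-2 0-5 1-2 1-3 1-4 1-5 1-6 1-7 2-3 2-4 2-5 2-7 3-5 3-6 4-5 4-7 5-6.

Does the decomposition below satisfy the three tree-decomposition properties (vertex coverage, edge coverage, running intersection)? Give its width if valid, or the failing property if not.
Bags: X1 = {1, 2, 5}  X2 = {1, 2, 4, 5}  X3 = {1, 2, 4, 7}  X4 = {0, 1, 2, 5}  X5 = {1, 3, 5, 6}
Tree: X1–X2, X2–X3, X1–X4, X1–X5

No — edge (3,2) lies in no bag.

A tree decomposition must satisfy three properties: every vertex lies in some bag; for every edge, both endpoints lie together in some bag; and for every vertex, the bags containing it form a connected subtree. Here edge (3,2) lies in no bag, so the decomposition is invalid.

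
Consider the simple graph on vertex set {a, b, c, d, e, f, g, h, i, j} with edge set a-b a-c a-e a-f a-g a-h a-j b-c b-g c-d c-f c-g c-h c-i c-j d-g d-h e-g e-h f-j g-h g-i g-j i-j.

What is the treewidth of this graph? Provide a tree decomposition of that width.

Treewidth 3.
One optimal decomposition is:
Bags: B1 = {a, b, c, g}  B2 = {a, c, g, h}  B3 = {a, e, g, h}  B4 = {a, c, g, j}  B5 = {c, d, g, h}  B6 = {c, g, i, j}  B7 = {a, c, f, j}
Tree: B1–B2, B2–B3, B1–B4, B2–B5, B4–B6, B4–B7

The largest bag has 4 vertices, giving width 3; this decomposition certifies tw(G) ≤ 3. For the lower bound, the 4 vertices {a, e, g, h} are pairwise adjacent, and any tree decomposition puts a clique entirely inside one bag — forcing width ≥ 3. Therefore the treewidth is 3.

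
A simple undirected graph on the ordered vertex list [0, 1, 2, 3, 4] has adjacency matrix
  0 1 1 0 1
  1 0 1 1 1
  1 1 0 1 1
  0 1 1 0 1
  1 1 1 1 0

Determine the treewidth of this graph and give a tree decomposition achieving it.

Each bag holds 4 vertices, so the decomposition has width 3, which upper-bounds the treewidth. Conversely, {0, 1, 2, 4} is a clique of size 4, and the vertices of any clique must share a bag in every tree decomposition; so some bag has ≥ 4 vertices and tw(G) ≥ 3. Therefore the treewidth is 3.

Treewidth 3.
One optimal decomposition is:
Bags: B1 = {1, 2, 3, 4}  B2 = {0, 1, 2, 4}
Tree: B1–B2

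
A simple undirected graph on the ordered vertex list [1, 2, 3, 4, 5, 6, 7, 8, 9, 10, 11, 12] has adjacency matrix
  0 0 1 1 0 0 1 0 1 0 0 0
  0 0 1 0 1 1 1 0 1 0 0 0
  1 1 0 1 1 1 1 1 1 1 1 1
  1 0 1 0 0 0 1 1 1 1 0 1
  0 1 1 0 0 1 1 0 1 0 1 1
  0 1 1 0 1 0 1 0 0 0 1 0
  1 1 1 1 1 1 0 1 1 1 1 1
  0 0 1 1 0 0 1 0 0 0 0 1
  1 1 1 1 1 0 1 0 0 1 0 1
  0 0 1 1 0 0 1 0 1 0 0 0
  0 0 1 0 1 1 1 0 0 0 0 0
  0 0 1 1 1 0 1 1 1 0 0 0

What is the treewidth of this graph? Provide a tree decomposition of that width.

The largest bag has 5 vertices, giving width 4; this decomposition certifies tw(G) ≤ 4. Conversely, {3, 4, 7, 8, 12} is a clique of size 5, and the vertices of any clique must share a bag in every tree decomposition; so some bag has ≥ 5 vertices and tw(G) ≥ 4. Hence tw(G) = 4 exactly.

Treewidth 4.
One optimal decomposition is:
Bags: B1 = {2, 3, 5, 7, 9}  B2 = {3, 5, 7, 9, 12}  B3 = {3, 4, 7, 9, 12}  B4 = {2, 3, 5, 6, 7}  B5 = {1, 3, 4, 7, 9}  B6 = {3, 5, 6, 7, 11}  B7 = {3, 4, 7, 8, 12}  B8 = {3, 4, 7, 9, 10}
Tree: B1–B2, B2–B3, B1–B4, B3–B5, B4–B6, B3–B7, B3–B8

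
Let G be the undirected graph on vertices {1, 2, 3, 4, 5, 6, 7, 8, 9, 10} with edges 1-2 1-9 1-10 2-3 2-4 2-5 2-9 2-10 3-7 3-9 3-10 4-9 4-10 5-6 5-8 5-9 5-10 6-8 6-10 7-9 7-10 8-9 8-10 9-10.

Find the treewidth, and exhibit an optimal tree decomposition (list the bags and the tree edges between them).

Treewidth 3.
One such decomposition:
Bags: B1 = {2, 3, 9, 10}  B2 = {2, 5, 9, 10}  B3 = {5, 8, 9, 10}  B4 = {5, 6, 8, 10}  B5 = {2, 4, 9, 10}  B6 = {3, 7, 9, 10}  B7 = {1, 2, 9, 10}
Tree: B1–B2, B2–B3, B3–B4, B2–B5, B1–B6, B2–B7

Each bag holds 4 vertices, so the decomposition has width 3, which upper-bounds the treewidth. On the other hand G contains the 4-clique {5, 8, 9, 10}. A clique must lie in a single bag of any decomposition, so no decomposition can have width below 3. Combining the bounds, tw(G) = 3.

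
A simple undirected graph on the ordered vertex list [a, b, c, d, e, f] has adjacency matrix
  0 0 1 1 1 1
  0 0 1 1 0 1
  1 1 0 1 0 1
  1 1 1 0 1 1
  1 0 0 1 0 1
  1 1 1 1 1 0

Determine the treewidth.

A width-3 tree decomposition is:
Bags: B1 = {a, d, e, f}  B2 = {a, c, d, f}  B3 = {b, c, d, f}
Tree: B1–B2, B2–B3
The largest bag has 4 vertices, giving width 3; this decomposition certifies tw(G) ≤ 3. For the lower bound, the 4 vertices {a, d, e, f} are pairwise adjacent, and any tree decomposition puts a clique entirely inside one bag — forcing width ≥ 3. The upper and lower bounds meet at 3, so that is the treewidth.

3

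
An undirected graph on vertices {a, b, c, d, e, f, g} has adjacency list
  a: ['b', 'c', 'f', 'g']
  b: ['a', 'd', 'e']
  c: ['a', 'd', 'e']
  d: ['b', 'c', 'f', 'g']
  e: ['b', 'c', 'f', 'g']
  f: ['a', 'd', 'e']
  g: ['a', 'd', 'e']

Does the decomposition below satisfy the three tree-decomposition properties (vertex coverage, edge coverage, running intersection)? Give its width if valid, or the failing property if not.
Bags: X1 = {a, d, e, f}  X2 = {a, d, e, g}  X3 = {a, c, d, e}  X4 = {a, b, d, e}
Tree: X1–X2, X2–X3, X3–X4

Vertex coverage: the bags together contain {a, b, c, d, e, f, g}, the full vertex set. Edge coverage: each edge of G has both endpoints in at least one bag. Running intersection: for every vertex, the bags containing it form a connected subtree. All three properties hold, so this is a valid tree decomposition of width max|bag| − 1 = 3, and hence tw(G) ≤ 3.

Yes; width 3.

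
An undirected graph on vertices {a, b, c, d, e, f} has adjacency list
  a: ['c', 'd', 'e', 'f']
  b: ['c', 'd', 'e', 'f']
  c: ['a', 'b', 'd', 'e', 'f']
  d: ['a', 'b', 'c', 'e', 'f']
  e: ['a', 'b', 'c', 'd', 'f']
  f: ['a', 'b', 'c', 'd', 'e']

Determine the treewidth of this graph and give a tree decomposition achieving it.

Treewidth 4.
Bags: B1 = {a, c, d, e, f}  B2 = {b, c, d, e, f}
Tree: B1–B2

Each bag holds 5 vertices, so the decomposition has width 4, which upper-bounds the treewidth. On the other hand G contains the 5-clique {a, c, d, e, f}. A clique must lie in a single bag of any decomposition, so no decomposition can have width below 4. Hence tw(G) = 4 exactly.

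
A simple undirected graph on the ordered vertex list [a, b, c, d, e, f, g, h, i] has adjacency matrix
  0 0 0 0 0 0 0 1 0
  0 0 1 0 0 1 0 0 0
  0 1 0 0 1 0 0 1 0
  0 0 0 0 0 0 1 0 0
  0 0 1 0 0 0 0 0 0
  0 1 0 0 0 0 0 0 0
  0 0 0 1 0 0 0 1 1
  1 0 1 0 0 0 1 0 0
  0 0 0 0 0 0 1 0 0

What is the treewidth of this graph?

A width-1 tree decomposition is:
Bags: B1 = {c, h}  B2 = {g, h}  B3 = {c, e}  B4 = {a, h}  B5 = {g, i}  B6 = {d, g}  B7 = {b, c}  B8 = {b, f}
Tree: B1–B2, B1–B3, B1–B4, B2–B5, B5–B6, B3–B7, B7–B8
Each bag holds 2 vertices, so the decomposition has width 1, which upper-bounds the treewidth. Since G has at least one edge (e.g. h–c), it is not an edgeless graph, so tw(G) ≥ 1. The upper and lower bounds meet at 1, so that is the treewidth.

1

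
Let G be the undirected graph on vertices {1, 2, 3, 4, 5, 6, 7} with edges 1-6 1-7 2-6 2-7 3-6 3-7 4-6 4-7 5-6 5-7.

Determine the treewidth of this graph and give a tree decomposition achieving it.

Treewidth 2.
Bags: B1 = {1, 6, 7}  B2 = {3, 6, 7}  B3 = {2, 6, 7}  B4 = {5, 6, 7}  B5 = {4, 6, 7}
Tree: B1–B2, B2–B3, B3–B4, B4–B5

Every bag has size at most 3, so the width is 3 − 1 = 2 and tw(G) ≤ 2. Since 6–1–7–3–6 is a cycle in G, G is not acyclic. Forests are exactly the graphs of treewidth ≤ 1, so tw(G) ≥ 2. Therefore the treewidth is 2.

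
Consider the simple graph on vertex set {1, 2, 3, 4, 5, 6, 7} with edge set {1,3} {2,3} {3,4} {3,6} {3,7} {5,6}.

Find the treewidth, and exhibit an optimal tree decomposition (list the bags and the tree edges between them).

Every bag has size at most 2, so the width is 2 − 1 = 1 and tw(G) ≤ 1. Any graph with an edge has treewidth ≥ 1, and G has the edge 6–3. Combining the bounds, tw(G) = 1.

Treewidth 1.
One optimal decomposition is:
Bags: B1 = {3, 6}  B2 = {3, 7}  B3 = {5, 6}  B4 = {2, 3}  B5 = {1, 3}  B6 = {3, 4}
Tree: B1–B2, B1–B3, B2–B4, B4–B5, B4–B6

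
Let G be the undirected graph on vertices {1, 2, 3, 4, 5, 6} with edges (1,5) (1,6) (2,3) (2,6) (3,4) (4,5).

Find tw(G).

2

A width-2 tree decomposition is:
Bags: B1 = {1, 5, 6}  B2 = {2, 5, 6}  B3 = {2, 3, 5}  B4 = {3, 4, 5}
Tree: B1–B2, B2–B3, B3–B4
Each bag holds 3 vertices, so the decomposition has width 2, which upper-bounds the treewidth. The edges 5–1–6–2–3–4–5 form a cycle, so G is not a tree and its treewidth is at least 2. Combining the bounds, tw(G) = 2.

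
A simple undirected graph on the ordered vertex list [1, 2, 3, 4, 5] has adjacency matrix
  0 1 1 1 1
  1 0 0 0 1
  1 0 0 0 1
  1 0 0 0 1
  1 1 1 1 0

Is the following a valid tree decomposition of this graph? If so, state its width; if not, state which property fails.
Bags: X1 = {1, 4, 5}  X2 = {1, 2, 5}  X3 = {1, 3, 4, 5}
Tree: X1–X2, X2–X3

No — bags containing vertex 4 are not connected in the tree.

A tree decomposition must satisfy three properties: every vertex lies in some bag; for every edge, both endpoints lie together in some bag; and for every vertex, the bags containing it form a connected subtree. Here bags containing vertex 4 are not connected in the tree, so the decomposition is invalid.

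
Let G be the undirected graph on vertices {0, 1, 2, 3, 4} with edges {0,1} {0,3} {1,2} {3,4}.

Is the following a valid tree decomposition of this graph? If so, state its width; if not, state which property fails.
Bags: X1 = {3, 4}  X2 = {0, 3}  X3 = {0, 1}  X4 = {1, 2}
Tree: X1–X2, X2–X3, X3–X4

Yes; width 1.

Vertex coverage: the bags together contain {0, 1, 2, 3, 4}, the full vertex set. Edge coverage: each edge of G has both endpoints in at least one bag. Running intersection: for every vertex, the bags containing it form a connected subtree. All three properties hold, so this is a valid tree decomposition of width max|bag| − 1 = 1, and hence tw(G) ≤ 1.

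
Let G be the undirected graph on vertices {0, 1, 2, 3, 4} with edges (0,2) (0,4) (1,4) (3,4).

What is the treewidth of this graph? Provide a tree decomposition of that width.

The largest bag has 2 vertices, giving width 1; this decomposition certifies tw(G) ≤ 1. G has an edge, so its treewidth is at least 1. Combining the bounds, tw(G) = 1.

Treewidth 1.
One optimal decomposition is:
Bags: B1 = {0, 4}  B2 = {3, 4}  B3 = {1, 4}  B4 = {0, 2}
Tree: B1–B2, B1–B3, B1–B4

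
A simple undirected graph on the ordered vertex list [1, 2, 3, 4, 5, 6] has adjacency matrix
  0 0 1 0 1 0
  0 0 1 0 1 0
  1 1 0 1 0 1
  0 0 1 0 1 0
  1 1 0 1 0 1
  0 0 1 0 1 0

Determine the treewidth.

A width-2 tree decomposition is:
Bags: B1 = {2, 3, 5}  B2 = {3, 5, 6}  B3 = {3, 4, 5}  B4 = {1, 3, 5}
Tree: B1–B2, B2–B3, B3–B4
Each bag holds 3 vertices, so the decomposition has width 2, which upper-bounds the treewidth. Since 2–3–6–5–2 is a cycle in G, G is not acyclic. Forests are exactly the graphs of treewidth ≤ 1, so tw(G) ≥ 2. Hence tw(G) = 2 exactly.

2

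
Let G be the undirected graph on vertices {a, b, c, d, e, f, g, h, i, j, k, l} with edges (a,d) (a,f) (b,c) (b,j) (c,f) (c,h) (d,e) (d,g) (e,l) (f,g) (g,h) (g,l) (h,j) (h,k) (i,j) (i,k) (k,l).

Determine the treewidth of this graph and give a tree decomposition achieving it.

Treewidth 3.
One such decomposition:
Bags: B1 = {b, i, j, k}  B2 = {b, h, j, k}  B3 = {b, c, h, k}  B4 = {c, h, k, l}  B5 = {c, g, h, l}  B6 = {c, f, g, l}  B7 = {e, f, g, l}  B8 = {d, e, f, g}  B9 = {a, d, e, f}
Tree: B1–B2, B2–B3, B3–B4, B4–B5, B5–B6, B6–B7, B7–B8, B8–B9

Each bag holds 4 vertices, so the decomposition has width 3, which upper-bounds the treewidth. For the lower bound: the 4 vertex sets {b,i,j}, {k}, {h}, {c,f,g,l} are disjoint, each induces a connected subgraph, and every pair is joined by at least one edge of G. Contracting each set to a single vertex therefore yields K_{4} as a minor, and since treewidth is minor-monotone, tw(G) ≥ tw(K_{4}) = 3. Hence tw(G) = 3 exactly.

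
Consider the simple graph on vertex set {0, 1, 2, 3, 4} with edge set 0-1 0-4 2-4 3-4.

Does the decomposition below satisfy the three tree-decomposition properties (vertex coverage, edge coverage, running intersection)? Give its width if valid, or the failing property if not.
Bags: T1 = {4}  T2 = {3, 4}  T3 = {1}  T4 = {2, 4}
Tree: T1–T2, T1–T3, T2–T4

No — vertex 0 appears in no bag.

A tree decomposition must satisfy three properties: every vertex lies in some bag; for every edge, both endpoints lie together in some bag; and for every vertex, the bags containing it form a connected subtree. Here vertex 0 appears in no bag, so the decomposition is invalid.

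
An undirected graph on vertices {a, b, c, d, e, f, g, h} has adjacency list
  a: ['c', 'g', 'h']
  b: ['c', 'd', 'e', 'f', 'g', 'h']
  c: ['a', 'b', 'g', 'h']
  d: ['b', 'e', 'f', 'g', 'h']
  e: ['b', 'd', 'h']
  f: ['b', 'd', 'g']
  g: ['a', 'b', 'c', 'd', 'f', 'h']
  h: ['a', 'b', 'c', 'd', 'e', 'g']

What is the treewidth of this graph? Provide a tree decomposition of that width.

Every bag has size at most 4, so the width is 4 − 1 = 3 and tw(G) ≤ 3. For the lower bound, the 4 vertices {b, d, g, h} are pairwise adjacent, and any tree decomposition puts a clique entirely inside one bag — forcing width ≥ 3. The upper and lower bounds meet at 3, so that is the treewidth.

Treewidth 3.
Bags: B1 = {b, d, g, h}  B2 = {b, d, f, g}  B3 = {b, d, e, h}  B4 = {b, c, g, h}  B5 = {a, c, g, h}
Tree: B1–B2, B1–B3, B1–B4, B4–B5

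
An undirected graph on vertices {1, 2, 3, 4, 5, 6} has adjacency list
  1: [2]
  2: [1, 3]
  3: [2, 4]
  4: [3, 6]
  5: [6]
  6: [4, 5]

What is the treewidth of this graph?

A width-1 tree decomposition is:
Bags: B1 = {1, 2}  B2 = {2, 3}  B3 = {3, 4}  B4 = {4, 6}  B5 = {5, 6}
Tree: B1–B2, B2–B3, B3–B4, B4–B5
The largest bag has 2 vertices, giving width 1; this decomposition certifies tw(G) ≤ 1. G has an edge, so its treewidth is at least 1. Hence tw(G) = 1 exactly.

1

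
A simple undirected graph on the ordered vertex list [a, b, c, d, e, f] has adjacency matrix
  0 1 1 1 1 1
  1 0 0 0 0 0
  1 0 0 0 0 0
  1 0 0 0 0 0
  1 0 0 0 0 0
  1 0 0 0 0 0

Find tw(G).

A width-1 tree decomposition is:
Bags: B1 = {a, d}  B2 = {a, c}  B3 = {a, b}  B4 = {a, e}  B5 = {a, f}
Tree: B1–B2, B1–B3, B3–B4, B2–B5
Every bag has size at most 2, so the width is 2 − 1 = 1 and tw(G) ≤ 1. Any graph with an edge has treewidth ≥ 1, and G has the edge d–a. The upper and lower bounds meet at 1, so that is the treewidth.

1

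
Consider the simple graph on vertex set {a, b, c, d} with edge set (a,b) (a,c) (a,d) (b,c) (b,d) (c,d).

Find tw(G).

A width-3 tree decomposition is:
Bags: B1 = {a, b, c, d}
Tree: (single bag)
A single bag containing all 4 vertices is trivially a valid decomposition of width 3. For the lower bound, the 4 vertices {a, b, c, d} are pairwise adjacent, and any tree decomposition puts a clique entirely inside one bag — forcing width ≥ 3. Hence tw(G) = 3 exactly.

3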